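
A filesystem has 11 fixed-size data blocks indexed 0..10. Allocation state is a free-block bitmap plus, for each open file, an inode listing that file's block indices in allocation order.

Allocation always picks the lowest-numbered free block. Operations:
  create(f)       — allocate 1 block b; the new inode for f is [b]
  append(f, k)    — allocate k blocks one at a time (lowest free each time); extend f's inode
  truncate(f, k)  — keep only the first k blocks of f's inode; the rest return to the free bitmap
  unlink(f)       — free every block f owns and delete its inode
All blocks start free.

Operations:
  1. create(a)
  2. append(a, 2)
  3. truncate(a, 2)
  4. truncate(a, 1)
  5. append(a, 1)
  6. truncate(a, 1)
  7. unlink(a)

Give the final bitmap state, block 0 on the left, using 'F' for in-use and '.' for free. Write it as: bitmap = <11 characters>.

create(a): bitmap=F.......... | a=[0]
append(a, 2): bitmap=FFF........ | a=[0, 1, 2]
truncate(a, 2): bitmap=FF......... | a=[0, 1]
truncate(a, 1): bitmap=F.......... | a=[0]
append(a, 1): bitmap=FF......... | a=[0, 1]
truncate(a, 1): bitmap=F.......... | a=[0]
unlink(a): bitmap=........... | 

bitmap = ...........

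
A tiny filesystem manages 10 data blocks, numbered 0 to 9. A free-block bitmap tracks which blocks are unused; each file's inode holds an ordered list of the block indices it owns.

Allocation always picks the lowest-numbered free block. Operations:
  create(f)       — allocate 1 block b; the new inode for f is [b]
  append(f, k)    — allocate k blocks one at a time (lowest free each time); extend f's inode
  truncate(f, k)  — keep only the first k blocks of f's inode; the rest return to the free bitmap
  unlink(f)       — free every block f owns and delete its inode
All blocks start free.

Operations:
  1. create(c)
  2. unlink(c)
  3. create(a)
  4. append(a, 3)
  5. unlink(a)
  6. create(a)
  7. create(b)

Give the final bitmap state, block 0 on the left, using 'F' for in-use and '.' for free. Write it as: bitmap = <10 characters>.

bitmap = FF........

create(c): bitmap=F......... | c=[0]
unlink(c): bitmap=.......... | 
create(a): bitmap=F......... | a=[0]
append(a, 3): bitmap=FFFF...... | a=[0, 1, 2, 3]
unlink(a): bitmap=.......... | 
create(a): bitmap=F......... | a=[0]
create(b): bitmap=FF........ | a=[0] b=[1]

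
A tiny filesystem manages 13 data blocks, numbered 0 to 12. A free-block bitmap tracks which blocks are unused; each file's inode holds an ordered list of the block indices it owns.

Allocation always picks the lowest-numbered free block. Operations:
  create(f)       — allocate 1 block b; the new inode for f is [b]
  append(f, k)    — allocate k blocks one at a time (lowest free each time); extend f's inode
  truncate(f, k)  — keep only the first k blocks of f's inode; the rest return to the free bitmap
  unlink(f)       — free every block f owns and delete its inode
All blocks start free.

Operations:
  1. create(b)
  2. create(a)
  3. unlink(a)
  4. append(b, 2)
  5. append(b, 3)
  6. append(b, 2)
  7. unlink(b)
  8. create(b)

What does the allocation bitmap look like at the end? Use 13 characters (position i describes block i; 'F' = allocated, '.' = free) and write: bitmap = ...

bitmap = F............

[1] create(b) — b=0 (map F............)
[2] create(a) — a=1 b=0 (map FF...........)
[3] unlink(a) — b=0 (map F............)
[4] append(b, 2) — b=0,1,2 (map FFF..........)
[5] append(b, 3) — b=0,1,2,3,4,5 (map FFFFFF.......)
[6] append(b, 2) — b=0,1,2,3,4,5,6,7 (map FFFFFFFF.....)
[7] unlink(b) —  (map .............)
[8] create(b) — b=0 (map F............)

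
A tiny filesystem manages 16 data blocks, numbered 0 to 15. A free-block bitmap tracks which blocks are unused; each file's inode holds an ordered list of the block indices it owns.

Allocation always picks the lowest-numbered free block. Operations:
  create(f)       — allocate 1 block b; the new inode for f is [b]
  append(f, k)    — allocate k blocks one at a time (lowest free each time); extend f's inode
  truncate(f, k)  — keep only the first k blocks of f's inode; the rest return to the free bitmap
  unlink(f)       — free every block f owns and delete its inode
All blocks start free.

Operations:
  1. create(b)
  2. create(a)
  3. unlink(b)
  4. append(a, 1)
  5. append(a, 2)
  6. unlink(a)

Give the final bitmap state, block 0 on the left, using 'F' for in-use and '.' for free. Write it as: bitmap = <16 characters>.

  1. create(b)  ⇒  F...............  {b→[0]}
  2. create(a)  ⇒  FF..............  {a→[1]; b→[0]}
  3. unlink(b)  ⇒  .F..............  {a→[1]}
  4. append(a, 1)  ⇒  FF..............  {a→[1, 0]}
  5. append(a, 2)  ⇒  FFFF............  {a→[1, 0, 2, 3]}
  6. unlink(a)  ⇒  ................  {}

bitmap = ................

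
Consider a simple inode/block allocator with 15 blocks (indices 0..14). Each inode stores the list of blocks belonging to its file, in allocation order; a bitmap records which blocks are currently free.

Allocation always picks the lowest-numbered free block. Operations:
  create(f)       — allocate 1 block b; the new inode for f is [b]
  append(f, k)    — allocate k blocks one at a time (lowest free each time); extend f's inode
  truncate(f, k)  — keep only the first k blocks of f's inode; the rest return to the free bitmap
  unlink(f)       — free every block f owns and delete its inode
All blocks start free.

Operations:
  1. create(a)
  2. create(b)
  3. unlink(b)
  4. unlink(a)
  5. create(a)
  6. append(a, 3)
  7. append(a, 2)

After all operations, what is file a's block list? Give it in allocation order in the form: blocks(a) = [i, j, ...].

after create(a) → a:[0]  free=[F..............]
after create(b) → a:[0], b:[1]  free=[FF.............]
after unlink(b) → a:[0]  free=[F..............]
after unlink(a) →   free=[...............]
after create(a) → a:[0]  free=[F..............]
after append(a, 3) → a:[0, 1, 2, 3]  free=[FFFF...........]
after append(a, 2) → a:[0, 1, 2, 3, 4, 5]  free=[FFFFFF.........]

blocks(a) = [0, 1, 2, 3, 4, 5]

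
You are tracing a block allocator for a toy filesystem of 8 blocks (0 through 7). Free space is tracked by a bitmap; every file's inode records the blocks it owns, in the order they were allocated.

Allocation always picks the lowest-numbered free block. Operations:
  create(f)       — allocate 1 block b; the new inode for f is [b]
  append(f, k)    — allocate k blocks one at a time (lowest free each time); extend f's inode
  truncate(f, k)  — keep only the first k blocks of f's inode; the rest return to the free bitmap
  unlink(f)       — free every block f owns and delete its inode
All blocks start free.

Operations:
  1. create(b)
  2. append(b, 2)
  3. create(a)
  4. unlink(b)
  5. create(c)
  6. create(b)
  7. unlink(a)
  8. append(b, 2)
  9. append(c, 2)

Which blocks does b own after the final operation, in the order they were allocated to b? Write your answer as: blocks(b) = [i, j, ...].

  1. create(b)  ⇒  F.......  {b→[0]}
  2. append(b, 2)  ⇒  FFF.....  {b→[0, 1, 2]}
  3. create(a)  ⇒  FFFF....  {a→[3]; b→[0, 1, 2]}
  4. unlink(b)  ⇒  ...F....  {a→[3]}
  5. create(c)  ⇒  F..F....  {a→[3]; c→[0]}
  6. create(b)  ⇒  FF.F....  {a→[3]; b→[1]; c→[0]}
  7. unlink(a)  ⇒  FF......  {b→[1]; c→[0]}
  8. append(b, 2)  ⇒  FFFF....  {b→[1, 2, 3]; c→[0]}
  9. append(c, 2)  ⇒  FFFFFF..  {b→[1, 2, 3]; c→[0, 4, 5]}

blocks(b) = [1, 2, 3]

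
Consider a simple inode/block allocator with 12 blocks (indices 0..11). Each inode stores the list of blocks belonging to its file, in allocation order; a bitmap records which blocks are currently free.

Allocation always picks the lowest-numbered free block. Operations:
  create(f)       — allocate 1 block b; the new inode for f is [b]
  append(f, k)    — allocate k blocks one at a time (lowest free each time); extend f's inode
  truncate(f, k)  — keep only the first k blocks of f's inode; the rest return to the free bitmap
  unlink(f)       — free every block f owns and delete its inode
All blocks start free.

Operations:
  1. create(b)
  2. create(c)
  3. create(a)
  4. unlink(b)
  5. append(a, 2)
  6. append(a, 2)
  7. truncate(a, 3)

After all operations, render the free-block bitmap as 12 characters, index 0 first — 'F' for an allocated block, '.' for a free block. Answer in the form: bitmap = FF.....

  1. create(b)  ⇒  F...........  {b→[0]}
  2. create(c)  ⇒  FF..........  {b→[0]; c→[1]}
  3. create(a)  ⇒  FFF.........  {a→[2]; b→[0]; c→[1]}
  4. unlink(b)  ⇒  .FF.........  {a→[2]; c→[1]}
  5. append(a, 2)  ⇒  FFFF........  {a→[2, 0, 3]; c→[1]}
  6. append(a, 2)  ⇒  FFFFFF......  {a→[2, 0, 3, 4, 5]; c→[1]}
  7. truncate(a, 3)  ⇒  FFFF........  {a→[2, 0, 3]; c→[1]}

bitmap = FFFF........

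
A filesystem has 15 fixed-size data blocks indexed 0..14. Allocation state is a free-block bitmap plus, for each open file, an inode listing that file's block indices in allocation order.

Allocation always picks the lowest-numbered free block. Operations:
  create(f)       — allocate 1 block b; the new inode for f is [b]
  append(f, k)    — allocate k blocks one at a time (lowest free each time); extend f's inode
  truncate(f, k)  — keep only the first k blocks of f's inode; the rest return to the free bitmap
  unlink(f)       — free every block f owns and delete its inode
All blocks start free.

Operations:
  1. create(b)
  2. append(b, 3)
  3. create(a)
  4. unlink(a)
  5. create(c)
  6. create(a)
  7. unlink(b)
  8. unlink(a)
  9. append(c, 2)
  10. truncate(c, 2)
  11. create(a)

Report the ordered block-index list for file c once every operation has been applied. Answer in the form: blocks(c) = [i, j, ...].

blocks(c) = [4, 0]

after create(b) → b:[0]  free=[F..............]
after append(b, 3) → b:[0, 1, 2, 3]  free=[FFFF...........]
after create(a) → a:[4], b:[0, 1, 2, 3]  free=[FFFFF..........]
after unlink(a) → b:[0, 1, 2, 3]  free=[FFFF...........]
after create(c) → b:[0, 1, 2, 3], c:[4]  free=[FFFFF..........]
after create(a) → a:[5], b:[0, 1, 2, 3], c:[4]  free=[FFFFFF.........]
after unlink(b) → a:[5], c:[4]  free=[....FF.........]
after unlink(a) → c:[4]  free=[....F..........]
after append(c, 2) → c:[4, 0, 1]  free=[FF..F..........]
after truncate(c, 2) → c:[4, 0]  free=[F...F..........]
after create(a) → a:[1], c:[4, 0]  free=[FF..F..........]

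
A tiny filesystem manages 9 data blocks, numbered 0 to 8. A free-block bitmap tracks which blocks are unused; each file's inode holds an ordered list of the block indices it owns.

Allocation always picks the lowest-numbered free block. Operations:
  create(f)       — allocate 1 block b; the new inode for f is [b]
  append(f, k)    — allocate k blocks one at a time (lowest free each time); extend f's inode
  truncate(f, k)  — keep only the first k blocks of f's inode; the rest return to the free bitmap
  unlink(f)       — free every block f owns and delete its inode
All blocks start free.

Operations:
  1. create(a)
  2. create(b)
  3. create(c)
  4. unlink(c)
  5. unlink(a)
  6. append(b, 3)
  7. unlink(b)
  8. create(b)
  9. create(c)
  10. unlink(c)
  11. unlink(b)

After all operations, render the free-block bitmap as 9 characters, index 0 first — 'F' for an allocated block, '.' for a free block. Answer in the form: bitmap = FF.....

bitmap = .........

create(a): bitmap=F........ | a=[0]
create(b): bitmap=FF....... | a=[0] b=[1]
create(c): bitmap=FFF...... | a=[0] b=[1] c=[2]
unlink(c): bitmap=FF....... | a=[0] b=[1]
unlink(a): bitmap=.F....... | b=[1]
append(b, 3): bitmap=FFFF..... | b=[1, 0, 2, 3]
unlink(b): bitmap=......... | 
create(b): bitmap=F........ | b=[0]
create(c): bitmap=FF....... | b=[0] c=[1]
unlink(c): bitmap=F........ | b=[0]
unlink(b): bitmap=......... | 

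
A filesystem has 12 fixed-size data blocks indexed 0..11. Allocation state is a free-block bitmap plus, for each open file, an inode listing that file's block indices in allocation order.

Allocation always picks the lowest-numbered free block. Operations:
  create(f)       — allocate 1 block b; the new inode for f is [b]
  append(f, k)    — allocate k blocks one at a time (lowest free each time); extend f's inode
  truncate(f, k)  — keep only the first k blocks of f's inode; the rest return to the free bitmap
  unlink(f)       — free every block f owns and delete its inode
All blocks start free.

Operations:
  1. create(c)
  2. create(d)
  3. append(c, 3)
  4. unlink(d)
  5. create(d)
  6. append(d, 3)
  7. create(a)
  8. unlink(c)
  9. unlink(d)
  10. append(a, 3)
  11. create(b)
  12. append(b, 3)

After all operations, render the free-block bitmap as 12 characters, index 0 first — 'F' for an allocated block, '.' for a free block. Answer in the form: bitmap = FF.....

bitmap = FFFFFFF.F...

  1. create(c)  ⇒  F...........  {c→[0]}
  2. create(d)  ⇒  FF..........  {c→[0]; d→[1]}
  3. append(c, 3)  ⇒  FFFFF.......  {c→[0, 2, 3, 4]; d→[1]}
  4. unlink(d)  ⇒  F.FFF.......  {c→[0, 2, 3, 4]}
  5. create(d)  ⇒  FFFFF.......  {c→[0, 2, 3, 4]; d→[1]}
  6. append(d, 3)  ⇒  FFFFFFFF....  {c→[0, 2, 3, 4]; d→[1, 5, 6, 7]}
  7. create(a)  ⇒  FFFFFFFFF...  {a→[8]; c→[0, 2, 3, 4]; d→[1, 5, 6, 7]}
  8. unlink(c)  ⇒  .F...FFFF...  {a→[8]; d→[1, 5, 6, 7]}
  9. unlink(d)  ⇒  ........F...  {a→[8]}
  10. append(a, 3)  ⇒  FFF.....F...  {a→[8, 0, 1, 2]}
  11. create(b)  ⇒  FFFF....F...  {a→[8, 0, 1, 2]; b→[3]}
  12. append(b, 3)  ⇒  FFFFFFF.F...  {a→[8, 0, 1, 2]; b→[3, 4, 5, 6]}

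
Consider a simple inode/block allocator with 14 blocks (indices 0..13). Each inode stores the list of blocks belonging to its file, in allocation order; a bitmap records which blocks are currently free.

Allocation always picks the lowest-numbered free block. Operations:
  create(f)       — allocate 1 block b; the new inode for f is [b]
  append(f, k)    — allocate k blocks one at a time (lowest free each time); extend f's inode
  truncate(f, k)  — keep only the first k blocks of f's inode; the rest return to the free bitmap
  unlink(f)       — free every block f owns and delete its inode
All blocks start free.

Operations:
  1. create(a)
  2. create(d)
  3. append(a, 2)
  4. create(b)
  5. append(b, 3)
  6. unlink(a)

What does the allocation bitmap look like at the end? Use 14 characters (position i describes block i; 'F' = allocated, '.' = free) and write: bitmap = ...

create(a): bitmap=F............. | a=[0]
create(d): bitmap=FF............ | a=[0] d=[1]
append(a, 2): bitmap=FFFF.......... | a=[0, 2, 3] d=[1]
create(b): bitmap=FFFFF......... | a=[0, 2, 3] b=[4] d=[1]
append(b, 3): bitmap=FFFFFFFF...... | a=[0, 2, 3] b=[4, 5, 6, 7] d=[1]
unlink(a): bitmap=.F..FFFF...... | b=[4, 5, 6, 7] d=[1]

bitmap = .F..FFFF......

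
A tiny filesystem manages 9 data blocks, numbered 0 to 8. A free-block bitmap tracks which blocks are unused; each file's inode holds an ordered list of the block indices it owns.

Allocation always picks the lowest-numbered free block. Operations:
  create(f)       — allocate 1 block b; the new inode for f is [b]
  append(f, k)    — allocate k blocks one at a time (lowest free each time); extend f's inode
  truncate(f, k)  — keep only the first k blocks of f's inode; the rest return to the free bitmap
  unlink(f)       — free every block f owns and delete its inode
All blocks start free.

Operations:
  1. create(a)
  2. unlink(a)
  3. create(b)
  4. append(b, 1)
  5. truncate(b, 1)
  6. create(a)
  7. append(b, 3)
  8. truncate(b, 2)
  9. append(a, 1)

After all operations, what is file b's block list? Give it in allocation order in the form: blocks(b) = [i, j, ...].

blocks(b) = [0, 2]

[1] create(a) — a=0 (map F........)
[2] unlink(a) —  (map .........)
[3] create(b) — b=0 (map F........)
[4] append(b, 1) — b=0,1 (map FF.......)
[5] truncate(b, 1) — b=0 (map F........)
[6] create(a) — a=1 b=0 (map FF.......)
[7] append(b, 3) — a=1 b=0,2,3,4 (map FFFFF....)
[8] truncate(b, 2) — a=1 b=0,2 (map FFF......)
[9] append(a, 1) — a=1,3 b=0,2 (map FFFF.....)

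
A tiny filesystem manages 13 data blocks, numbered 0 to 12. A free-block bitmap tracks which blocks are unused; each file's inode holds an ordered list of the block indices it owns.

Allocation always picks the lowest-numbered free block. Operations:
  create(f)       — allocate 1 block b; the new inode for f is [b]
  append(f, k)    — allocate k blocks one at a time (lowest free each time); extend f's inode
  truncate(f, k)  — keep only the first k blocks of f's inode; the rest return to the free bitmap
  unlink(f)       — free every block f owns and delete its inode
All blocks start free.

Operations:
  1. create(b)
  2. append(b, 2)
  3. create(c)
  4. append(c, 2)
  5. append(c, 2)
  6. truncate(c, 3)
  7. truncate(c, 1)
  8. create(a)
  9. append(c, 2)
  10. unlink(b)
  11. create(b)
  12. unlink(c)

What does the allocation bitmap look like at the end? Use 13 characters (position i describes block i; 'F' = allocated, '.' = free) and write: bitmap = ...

create(b): bitmap=F............ | b=[0]
append(b, 2): bitmap=FFF.......... | b=[0, 1, 2]
create(c): bitmap=FFFF......... | b=[0, 1, 2] c=[3]
append(c, 2): bitmap=FFFFFF....... | b=[0, 1, 2] c=[3, 4, 5]
append(c, 2): bitmap=FFFFFFFF..... | b=[0, 1, 2] c=[3, 4, 5, 6, 7]
truncate(c, 3): bitmap=FFFFFF....... | b=[0, 1, 2] c=[3, 4, 5]
truncate(c, 1): bitmap=FFFF......... | b=[0, 1, 2] c=[3]
create(a): bitmap=FFFFF........ | a=[4] b=[0, 1, 2] c=[3]
append(c, 2): bitmap=FFFFFFF...... | a=[4] b=[0, 1, 2] c=[3, 5, 6]
unlink(b): bitmap=...FFFF...... | a=[4] c=[3, 5, 6]
create(b): bitmap=F..FFFF...... | a=[4] b=[0] c=[3, 5, 6]
unlink(c): bitmap=F...F........ | a=[4] b=[0]

bitmap = F...F........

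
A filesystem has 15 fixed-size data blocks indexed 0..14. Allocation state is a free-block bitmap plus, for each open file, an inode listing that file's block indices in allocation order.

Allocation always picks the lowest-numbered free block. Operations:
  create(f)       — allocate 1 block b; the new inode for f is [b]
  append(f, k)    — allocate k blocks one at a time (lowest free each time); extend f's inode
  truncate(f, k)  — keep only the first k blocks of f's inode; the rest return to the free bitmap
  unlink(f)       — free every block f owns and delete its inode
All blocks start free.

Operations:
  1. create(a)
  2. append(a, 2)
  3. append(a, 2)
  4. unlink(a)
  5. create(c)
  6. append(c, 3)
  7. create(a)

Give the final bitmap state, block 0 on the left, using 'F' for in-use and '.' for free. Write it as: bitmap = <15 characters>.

bitmap = FFFFF..........

[1] create(a) — a=0 (map F..............)
[2] append(a, 2) — a=0,1,2 (map FFF............)
[3] append(a, 2) — a=0,1,2,3,4 (map FFFFF..........)
[4] unlink(a) —  (map ...............)
[5] create(c) — c=0 (map F..............)
[6] append(c, 3) — c=0,1,2,3 (map FFFF...........)
[7] create(a) — a=4 c=0,1,2,3 (map FFFFF..........)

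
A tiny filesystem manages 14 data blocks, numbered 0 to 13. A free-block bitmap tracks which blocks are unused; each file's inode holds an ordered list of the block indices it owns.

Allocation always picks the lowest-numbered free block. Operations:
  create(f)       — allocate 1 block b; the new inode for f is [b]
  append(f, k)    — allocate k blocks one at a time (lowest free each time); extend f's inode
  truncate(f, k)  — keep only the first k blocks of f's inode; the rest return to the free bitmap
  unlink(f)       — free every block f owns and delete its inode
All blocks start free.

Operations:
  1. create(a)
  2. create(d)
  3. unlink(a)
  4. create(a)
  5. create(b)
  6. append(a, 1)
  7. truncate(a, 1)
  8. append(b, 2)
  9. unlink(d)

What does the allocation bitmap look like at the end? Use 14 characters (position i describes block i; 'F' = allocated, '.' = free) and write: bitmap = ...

bitmap = F.FFF.........

create(a): bitmap=F............. | a=[0]
create(d): bitmap=FF............ | a=[0] d=[1]
unlink(a): bitmap=.F............ | d=[1]
create(a): bitmap=FF............ | a=[0] d=[1]
create(b): bitmap=FFF........... | a=[0] b=[2] d=[1]
append(a, 1): bitmap=FFFF.......... | a=[0, 3] b=[2] d=[1]
truncate(a, 1): bitmap=FFF........... | a=[0] b=[2] d=[1]
append(b, 2): bitmap=FFFFF......... | a=[0] b=[2, 3, 4] d=[1]
unlink(d): bitmap=F.FFF......... | a=[0] b=[2, 3, 4]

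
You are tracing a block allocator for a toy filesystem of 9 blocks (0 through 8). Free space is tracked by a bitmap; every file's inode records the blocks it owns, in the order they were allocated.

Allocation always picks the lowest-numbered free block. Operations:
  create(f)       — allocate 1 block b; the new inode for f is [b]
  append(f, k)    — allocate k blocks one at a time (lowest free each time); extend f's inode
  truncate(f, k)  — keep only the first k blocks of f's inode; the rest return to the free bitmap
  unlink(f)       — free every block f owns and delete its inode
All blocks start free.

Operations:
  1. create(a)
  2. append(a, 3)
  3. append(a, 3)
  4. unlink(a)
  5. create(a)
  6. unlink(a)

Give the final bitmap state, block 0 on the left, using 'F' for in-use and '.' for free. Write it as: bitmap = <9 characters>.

[1] create(a) — a=0 (map F........)
[2] append(a, 3) — a=0,1,2,3 (map FFFF.....)
[3] append(a, 3) — a=0,1,2,3,4,5,6 (map FFFFFFF..)
[4] unlink(a) —  (map .........)
[5] create(a) — a=0 (map F........)
[6] unlink(a) —  (map .........)

bitmap = .........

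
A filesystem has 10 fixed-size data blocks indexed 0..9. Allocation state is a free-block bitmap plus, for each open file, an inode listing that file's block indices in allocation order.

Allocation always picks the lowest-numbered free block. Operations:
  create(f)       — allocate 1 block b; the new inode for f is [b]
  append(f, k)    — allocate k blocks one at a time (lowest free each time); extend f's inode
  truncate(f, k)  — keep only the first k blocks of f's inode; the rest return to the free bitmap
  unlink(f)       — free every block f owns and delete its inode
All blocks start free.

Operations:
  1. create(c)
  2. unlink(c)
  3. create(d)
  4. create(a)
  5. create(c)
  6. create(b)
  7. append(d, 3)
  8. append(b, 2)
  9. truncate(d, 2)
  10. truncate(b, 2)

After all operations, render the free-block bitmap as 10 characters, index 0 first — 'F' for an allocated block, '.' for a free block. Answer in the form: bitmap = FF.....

[1] create(c) — c=0 (map F.........)
[2] unlink(c) —  (map ..........)
[3] create(d) — d=0 (map F.........)
[4] create(a) — a=1 d=0 (map FF........)
[5] create(c) — a=1 c=2 d=0 (map FFF.......)
[6] create(b) — a=1 b=3 c=2 d=0 (map FFFF......)
[7] append(d, 3) — a=1 b=3 c=2 d=0,4,5,6 (map FFFFFFF...)
[8] append(b, 2) — a=1 b=3,7,8 c=2 d=0,4,5,6 (map FFFFFFFFF.)
[9] truncate(d, 2) — a=1 b=3,7,8 c=2 d=0,4 (map FFFFF..FF.)
[10] truncate(b, 2) — a=1 b=3,7 c=2 d=0,4 (map FFFFF..F..)

bitmap = FFFFF..F..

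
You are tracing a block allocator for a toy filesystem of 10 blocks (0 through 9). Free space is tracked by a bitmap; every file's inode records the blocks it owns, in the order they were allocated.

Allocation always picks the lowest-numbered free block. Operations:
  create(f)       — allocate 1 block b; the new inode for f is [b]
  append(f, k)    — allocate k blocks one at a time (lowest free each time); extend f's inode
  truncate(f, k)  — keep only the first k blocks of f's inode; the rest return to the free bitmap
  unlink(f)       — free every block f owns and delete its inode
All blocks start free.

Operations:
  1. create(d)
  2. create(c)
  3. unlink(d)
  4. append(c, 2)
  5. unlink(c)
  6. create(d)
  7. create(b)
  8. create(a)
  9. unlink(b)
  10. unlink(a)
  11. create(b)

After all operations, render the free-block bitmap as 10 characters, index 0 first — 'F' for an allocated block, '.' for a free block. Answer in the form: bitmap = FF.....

[1] create(d) — d=0 (map F.........)
[2] create(c) — c=1 d=0 (map FF........)
[3] unlink(d) — c=1 (map .F........)
[4] append(c, 2) — c=1,0,2 (map FFF.......)
[5] unlink(c) —  (map ..........)
[6] create(d) — d=0 (map F.........)
[7] create(b) — b=1 d=0 (map FF........)
[8] create(a) — a=2 b=1 d=0 (map FFF.......)
[9] unlink(b) — a=2 d=0 (map F.F.......)
[10] unlink(a) — d=0 (map F.........)
[11] create(b) — b=1 d=0 (map FF........)

bitmap = FF........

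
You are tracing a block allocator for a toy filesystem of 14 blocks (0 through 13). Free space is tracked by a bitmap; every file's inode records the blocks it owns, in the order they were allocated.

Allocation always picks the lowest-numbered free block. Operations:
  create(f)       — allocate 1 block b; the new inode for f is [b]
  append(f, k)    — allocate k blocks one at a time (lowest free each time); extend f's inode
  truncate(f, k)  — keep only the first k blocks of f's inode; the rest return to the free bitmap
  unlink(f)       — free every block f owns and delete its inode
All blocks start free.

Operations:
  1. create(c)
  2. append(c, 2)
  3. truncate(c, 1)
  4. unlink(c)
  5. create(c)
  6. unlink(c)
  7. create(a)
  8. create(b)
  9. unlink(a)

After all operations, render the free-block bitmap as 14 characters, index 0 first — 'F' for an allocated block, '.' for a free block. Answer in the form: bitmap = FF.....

bitmap = .F............

  1. create(c)  ⇒  F.............  {c→[0]}
  2. append(c, 2)  ⇒  FFF...........  {c→[0, 1, 2]}
  3. truncate(c, 1)  ⇒  F.............  {c→[0]}
  4. unlink(c)  ⇒  ..............  {}
  5. create(c)  ⇒  F.............  {c→[0]}
  6. unlink(c)  ⇒  ..............  {}
  7. create(a)  ⇒  F.............  {a→[0]}
  8. create(b)  ⇒  FF............  {a→[0]; b→[1]}
  9. unlink(a)  ⇒  .F............  {b→[1]}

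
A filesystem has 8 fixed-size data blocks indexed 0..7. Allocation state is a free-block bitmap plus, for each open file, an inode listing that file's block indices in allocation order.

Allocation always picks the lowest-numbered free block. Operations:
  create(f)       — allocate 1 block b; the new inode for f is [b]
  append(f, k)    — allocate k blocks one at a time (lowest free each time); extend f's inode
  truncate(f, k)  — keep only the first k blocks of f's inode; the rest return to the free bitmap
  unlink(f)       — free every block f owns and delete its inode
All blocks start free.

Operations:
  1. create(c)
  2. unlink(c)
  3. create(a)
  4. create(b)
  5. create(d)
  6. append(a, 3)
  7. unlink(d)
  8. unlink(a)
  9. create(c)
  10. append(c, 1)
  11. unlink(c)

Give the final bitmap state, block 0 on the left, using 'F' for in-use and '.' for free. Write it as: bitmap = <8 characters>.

bitmap = .F......

[1] create(c) — c=0 (map F.......)
[2] unlink(c) —  (map ........)
[3] create(a) — a=0 (map F.......)
[4] create(b) — a=0 b=1 (map FF......)
[5] create(d) — a=0 b=1 d=2 (map FFF.....)
[6] append(a, 3) — a=0,3,4,5 b=1 d=2 (map FFFFFF..)
[7] unlink(d) — a=0,3,4,5 b=1 (map FF.FFF..)
[8] unlink(a) — b=1 (map .F......)
[9] create(c) — b=1 c=0 (map FF......)
[10] append(c, 1) — b=1 c=0,2 (map FFF.....)
[11] unlink(c) — b=1 (map .F......)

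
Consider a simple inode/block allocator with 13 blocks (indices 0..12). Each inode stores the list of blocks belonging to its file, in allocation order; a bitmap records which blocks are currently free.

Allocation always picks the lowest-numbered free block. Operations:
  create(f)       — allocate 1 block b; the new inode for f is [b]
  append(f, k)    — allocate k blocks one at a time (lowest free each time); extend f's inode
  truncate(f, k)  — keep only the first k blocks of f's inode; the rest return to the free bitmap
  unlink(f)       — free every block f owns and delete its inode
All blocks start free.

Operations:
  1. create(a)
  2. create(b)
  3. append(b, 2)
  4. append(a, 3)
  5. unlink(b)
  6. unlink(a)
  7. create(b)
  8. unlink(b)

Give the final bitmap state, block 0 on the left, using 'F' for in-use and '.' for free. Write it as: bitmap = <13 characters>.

[1] create(a) — a=0 (map F............)
[2] create(b) — a=0 b=1 (map FF...........)
[3] append(b, 2) — a=0 b=1,2,3 (map FFFF.........)
[4] append(a, 3) — a=0,4,5,6 b=1,2,3 (map FFFFFFF......)
[5] unlink(b) — a=0,4,5,6 (map F...FFF......)
[6] unlink(a) —  (map .............)
[7] create(b) — b=0 (map F............)
[8] unlink(b) —  (map .............)

bitmap = .............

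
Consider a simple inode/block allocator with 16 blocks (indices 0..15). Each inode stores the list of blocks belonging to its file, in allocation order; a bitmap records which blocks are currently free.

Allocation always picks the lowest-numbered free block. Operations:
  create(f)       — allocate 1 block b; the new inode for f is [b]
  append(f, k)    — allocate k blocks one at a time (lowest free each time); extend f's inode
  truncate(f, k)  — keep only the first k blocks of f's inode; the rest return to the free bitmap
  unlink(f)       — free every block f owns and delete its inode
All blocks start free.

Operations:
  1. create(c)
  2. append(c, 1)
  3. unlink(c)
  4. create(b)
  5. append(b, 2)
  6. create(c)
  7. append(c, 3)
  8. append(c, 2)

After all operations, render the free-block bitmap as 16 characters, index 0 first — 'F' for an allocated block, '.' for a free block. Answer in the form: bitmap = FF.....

bitmap = FFFFFFFFF.......

[1] create(c) — c=0 (map F...............)
[2] append(c, 1) — c=0,1 (map FF..............)
[3] unlink(c) —  (map ................)
[4] create(b) — b=0 (map F...............)
[5] append(b, 2) — b=0,1,2 (map FFF.............)
[6] create(c) — b=0,1,2 c=3 (map FFFF............)
[7] append(c, 3) — b=0,1,2 c=3,4,5,6 (map FFFFFFF.........)
[8] append(c, 2) — b=0,1,2 c=3,4,5,6,7,8 (map FFFFFFFFF.......)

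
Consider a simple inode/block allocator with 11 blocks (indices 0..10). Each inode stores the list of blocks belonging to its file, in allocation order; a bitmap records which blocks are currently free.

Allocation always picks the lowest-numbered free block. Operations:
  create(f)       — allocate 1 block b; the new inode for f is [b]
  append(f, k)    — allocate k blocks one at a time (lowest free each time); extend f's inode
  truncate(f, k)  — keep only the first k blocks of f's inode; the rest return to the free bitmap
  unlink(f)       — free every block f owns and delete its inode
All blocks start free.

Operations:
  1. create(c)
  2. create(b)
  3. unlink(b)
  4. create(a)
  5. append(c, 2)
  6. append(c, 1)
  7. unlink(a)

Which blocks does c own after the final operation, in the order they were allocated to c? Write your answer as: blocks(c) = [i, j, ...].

after create(c) → c:[0]  free=[F..........]
after create(b) → b:[1], c:[0]  free=[FF.........]
after unlink(b) → c:[0]  free=[F..........]
after create(a) → a:[1], c:[0]  free=[FF.........]
after append(c, 2) → a:[1], c:[0, 2, 3]  free=[FFFF.......]
after append(c, 1) → a:[1], c:[0, 2, 3, 4]  free=[FFFFF......]
after unlink(a) → c:[0, 2, 3, 4]  free=[F.FFF......]

blocks(c) = [0, 2, 3, 4]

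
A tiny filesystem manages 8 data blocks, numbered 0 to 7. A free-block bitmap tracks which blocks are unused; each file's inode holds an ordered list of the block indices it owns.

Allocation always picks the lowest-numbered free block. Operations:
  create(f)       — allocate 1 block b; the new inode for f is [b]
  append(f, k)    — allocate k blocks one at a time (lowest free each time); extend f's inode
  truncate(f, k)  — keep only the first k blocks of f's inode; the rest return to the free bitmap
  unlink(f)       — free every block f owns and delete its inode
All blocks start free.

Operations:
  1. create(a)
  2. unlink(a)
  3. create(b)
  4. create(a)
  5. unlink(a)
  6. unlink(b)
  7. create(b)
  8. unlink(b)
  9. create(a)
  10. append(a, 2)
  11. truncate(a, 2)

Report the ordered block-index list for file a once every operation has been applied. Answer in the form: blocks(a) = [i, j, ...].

[1] create(a) — a=0 (map F.......)
[2] unlink(a) —  (map ........)
[3] create(b) — b=0 (map F.......)
[4] create(a) — a=1 b=0 (map FF......)
[5] unlink(a) — b=0 (map F.......)
[6] unlink(b) —  (map ........)
[7] create(b) — b=0 (map F.......)
[8] unlink(b) —  (map ........)
[9] create(a) — a=0 (map F.......)
[10] append(a, 2) — a=0,1,2 (map FFF.....)
[11] truncate(a, 2) — a=0,1 (map FF......)

blocks(a) = [0, 1]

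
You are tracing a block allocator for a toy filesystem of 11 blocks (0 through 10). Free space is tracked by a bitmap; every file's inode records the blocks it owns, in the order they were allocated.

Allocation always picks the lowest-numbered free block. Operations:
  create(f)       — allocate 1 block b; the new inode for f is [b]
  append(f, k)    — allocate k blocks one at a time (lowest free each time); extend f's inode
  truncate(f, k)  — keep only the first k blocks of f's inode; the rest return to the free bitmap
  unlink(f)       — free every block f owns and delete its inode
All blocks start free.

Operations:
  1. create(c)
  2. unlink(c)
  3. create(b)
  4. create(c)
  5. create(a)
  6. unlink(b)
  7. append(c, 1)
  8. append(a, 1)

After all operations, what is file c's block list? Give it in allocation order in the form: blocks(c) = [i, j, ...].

[1] create(c) — c=0 (map F..........)
[2] unlink(c) —  (map ...........)
[3] create(b) — b=0 (map F..........)
[4] create(c) — b=0 c=1 (map FF.........)
[5] create(a) — a=2 b=0 c=1 (map FFF........)
[6] unlink(b) — a=2 c=1 (map .FF........)
[7] append(c, 1) — a=2 c=1,0 (map FFF........)
[8] append(a, 1) — a=2,3 c=1,0 (map FFFF.......)

blocks(c) = [1, 0]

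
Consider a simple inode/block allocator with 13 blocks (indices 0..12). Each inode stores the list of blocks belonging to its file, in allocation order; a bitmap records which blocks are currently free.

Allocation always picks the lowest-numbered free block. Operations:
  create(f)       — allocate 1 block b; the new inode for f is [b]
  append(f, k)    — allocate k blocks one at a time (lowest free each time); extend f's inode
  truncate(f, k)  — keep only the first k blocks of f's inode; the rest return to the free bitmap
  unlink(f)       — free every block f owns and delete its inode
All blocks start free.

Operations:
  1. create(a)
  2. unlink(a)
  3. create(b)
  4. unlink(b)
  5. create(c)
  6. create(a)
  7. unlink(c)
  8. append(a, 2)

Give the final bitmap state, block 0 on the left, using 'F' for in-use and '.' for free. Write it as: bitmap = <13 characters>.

bitmap = FFF..........

after create(a) → a:[0]  free=[F............]
after unlink(a) →   free=[.............]
after create(b) → b:[0]  free=[F............]
after unlink(b) →   free=[.............]
after create(c) → c:[0]  free=[F............]
after create(a) → a:[1], c:[0]  free=[FF...........]
after unlink(c) → a:[1]  free=[.F...........]
after append(a, 2) → a:[1, 0, 2]  free=[FFF..........]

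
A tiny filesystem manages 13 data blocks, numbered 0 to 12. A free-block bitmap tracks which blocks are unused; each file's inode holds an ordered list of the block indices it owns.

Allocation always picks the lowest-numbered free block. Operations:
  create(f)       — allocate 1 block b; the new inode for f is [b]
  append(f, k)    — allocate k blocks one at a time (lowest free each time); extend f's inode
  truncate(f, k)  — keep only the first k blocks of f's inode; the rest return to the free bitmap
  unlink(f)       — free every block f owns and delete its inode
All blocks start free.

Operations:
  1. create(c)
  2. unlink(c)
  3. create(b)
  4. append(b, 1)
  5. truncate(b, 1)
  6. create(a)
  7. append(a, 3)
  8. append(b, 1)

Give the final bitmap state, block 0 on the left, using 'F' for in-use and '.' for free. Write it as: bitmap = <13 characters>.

bitmap = FFFFFF.......

  1. create(c)  ⇒  F............  {c→[0]}
  2. unlink(c)  ⇒  .............  {}
  3. create(b)  ⇒  F............  {b→[0]}
  4. append(b, 1)  ⇒  FF...........  {b→[0, 1]}
  5. truncate(b, 1)  ⇒  F............  {b→[0]}
  6. create(a)  ⇒  FF...........  {a→[1]; b→[0]}
  7. append(a, 3)  ⇒  FFFFF........  {a→[1, 2, 3, 4]; b→[0]}
  8. append(b, 1)  ⇒  FFFFFF.......  {a→[1, 2, 3, 4]; b→[0, 5]}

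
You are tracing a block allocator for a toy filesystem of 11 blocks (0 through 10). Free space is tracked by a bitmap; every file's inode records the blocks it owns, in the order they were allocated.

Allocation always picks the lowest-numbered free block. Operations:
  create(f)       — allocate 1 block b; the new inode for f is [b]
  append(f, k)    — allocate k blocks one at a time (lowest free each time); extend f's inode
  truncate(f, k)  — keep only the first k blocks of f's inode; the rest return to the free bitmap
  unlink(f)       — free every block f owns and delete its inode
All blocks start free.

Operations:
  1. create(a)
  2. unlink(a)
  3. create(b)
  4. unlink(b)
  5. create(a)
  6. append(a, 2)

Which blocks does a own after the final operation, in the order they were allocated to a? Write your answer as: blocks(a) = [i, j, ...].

after create(a) → a:[0]  free=[F..........]
after unlink(a) →   free=[...........]
after create(b) → b:[0]  free=[F..........]
after unlink(b) →   free=[...........]
after create(a) → a:[0]  free=[F..........]
after append(a, 2) → a:[0, 1, 2]  free=[FFF........]

blocks(a) = [0, 1, 2]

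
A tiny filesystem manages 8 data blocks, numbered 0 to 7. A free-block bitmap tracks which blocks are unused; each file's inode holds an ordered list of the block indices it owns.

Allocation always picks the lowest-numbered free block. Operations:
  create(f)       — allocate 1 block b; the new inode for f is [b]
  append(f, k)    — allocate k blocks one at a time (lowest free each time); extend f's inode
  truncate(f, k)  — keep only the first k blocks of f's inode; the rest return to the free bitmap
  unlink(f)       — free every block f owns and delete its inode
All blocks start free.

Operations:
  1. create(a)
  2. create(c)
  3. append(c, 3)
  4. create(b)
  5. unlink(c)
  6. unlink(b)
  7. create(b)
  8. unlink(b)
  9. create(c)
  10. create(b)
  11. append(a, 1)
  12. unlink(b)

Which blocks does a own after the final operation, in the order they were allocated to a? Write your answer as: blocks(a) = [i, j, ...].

blocks(a) = [0, 3]

after create(a) → a:[0]  free=[F.......]
after create(c) → a:[0], c:[1]  free=[FF......]
after append(c, 3) → a:[0], c:[1, 2, 3, 4]  free=[FFFFF...]
after create(b) → a:[0], b:[5], c:[1, 2, 3, 4]  free=[FFFFFF..]
after unlink(c) → a:[0], b:[5]  free=[F....F..]
after unlink(b) → a:[0]  free=[F.......]
after create(b) → a:[0], b:[1]  free=[FF......]
after unlink(b) → a:[0]  free=[F.......]
after create(c) → a:[0], c:[1]  free=[FF......]
after create(b) → a:[0], b:[2], c:[1]  free=[FFF.....]
after append(a, 1) → a:[0, 3], b:[2], c:[1]  free=[FFFF....]
after unlink(b) → a:[0, 3], c:[1]  free=[FF.F....]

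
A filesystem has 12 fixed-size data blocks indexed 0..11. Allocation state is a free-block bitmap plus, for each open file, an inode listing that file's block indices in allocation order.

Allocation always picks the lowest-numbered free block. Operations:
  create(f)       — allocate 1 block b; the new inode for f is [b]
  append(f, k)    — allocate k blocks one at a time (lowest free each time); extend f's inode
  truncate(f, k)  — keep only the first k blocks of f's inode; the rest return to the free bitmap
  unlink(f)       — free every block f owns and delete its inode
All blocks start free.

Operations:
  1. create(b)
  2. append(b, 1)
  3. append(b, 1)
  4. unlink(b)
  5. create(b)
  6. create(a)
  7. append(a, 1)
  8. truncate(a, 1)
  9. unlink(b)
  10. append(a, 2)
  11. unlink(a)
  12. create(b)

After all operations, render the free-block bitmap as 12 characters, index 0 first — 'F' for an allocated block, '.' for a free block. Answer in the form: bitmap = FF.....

bitmap = F...........

[1] create(b) — b=0 (map F...........)
[2] append(b, 1) — b=0,1 (map FF..........)
[3] append(b, 1) — b=0,1,2 (map FFF.........)
[4] unlink(b) —  (map ............)
[5] create(b) — b=0 (map F...........)
[6] create(a) — a=1 b=0 (map FF..........)
[7] append(a, 1) — a=1,2 b=0 (map FFF.........)
[8] truncate(a, 1) — a=1 b=0 (map FF..........)
[9] unlink(b) — a=1 (map .F..........)
[10] append(a, 2) — a=1,0,2 (map FFF.........)
[11] unlink(a) —  (map ............)
[12] create(b) — b=0 (map F...........)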